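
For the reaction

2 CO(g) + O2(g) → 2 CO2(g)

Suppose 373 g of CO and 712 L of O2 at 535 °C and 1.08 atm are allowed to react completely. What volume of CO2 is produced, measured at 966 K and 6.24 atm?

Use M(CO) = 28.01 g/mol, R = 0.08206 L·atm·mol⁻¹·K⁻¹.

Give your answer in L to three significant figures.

169 L

n(CO) = 373 / 28.01 = 13.32 mol
n(O2) = PV/RT = (1.08 × 712) / (0.08206 × 808.15) = 11.60 mol
For 13.32 mol CO, stoichiometry requires (1/2) × 13.32 = 6.660 mol O2; 11.60 mol is available, so CO is limiting.
n(CO2) = (2/2) × 13.32 = 13.32 mol
V(CO2) = nRT/P = 13.32 × 0.08206 × 966 / 6.24 = 169.2 L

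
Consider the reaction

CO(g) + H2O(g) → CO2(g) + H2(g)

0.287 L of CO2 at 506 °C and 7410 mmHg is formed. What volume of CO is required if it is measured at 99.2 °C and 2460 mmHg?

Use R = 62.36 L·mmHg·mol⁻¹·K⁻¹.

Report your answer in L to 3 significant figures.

n(CO2) = PV/RT = (7410 × 0.287) / (62.36 × 779.15) = 0.04377 mol
n(CO) = (1/1) × 0.04377 = 0.04377 mol
V = nRT/P = 0.04377 × 62.36 × 372.35 / 2460 = 0.4131 L

0.413 L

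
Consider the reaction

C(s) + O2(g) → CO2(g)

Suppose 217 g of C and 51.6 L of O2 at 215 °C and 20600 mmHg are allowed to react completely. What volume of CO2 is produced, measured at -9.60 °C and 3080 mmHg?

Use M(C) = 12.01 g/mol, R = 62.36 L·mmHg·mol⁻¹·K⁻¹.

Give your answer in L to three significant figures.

96.4 L

n(C) = 217 / 12.01 = 18.07 mol
n(O2) = PV/RT = (20600 × 51.6) / (62.36 × 488.15) = 34.92 mol
For 18.07 mol C, stoichiometry requires (1/1) × 18.07 = 18.07 mol O2; 34.92 mol is available, so C is limiting.
n(CO2) = (1/1) × 18.07 = 18.07 mol
V(CO2) = nRT/P = 18.07 × 62.36 × 263.55 / 3080 = 96.42 L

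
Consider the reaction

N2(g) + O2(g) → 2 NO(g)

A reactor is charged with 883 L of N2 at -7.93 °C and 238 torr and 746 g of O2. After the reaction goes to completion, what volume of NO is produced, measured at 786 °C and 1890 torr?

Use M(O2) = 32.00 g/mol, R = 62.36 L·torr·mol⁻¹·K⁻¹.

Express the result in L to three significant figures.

888 L

n(N2) = PV/RT = (238 × 883) / (62.36 × 265.22) = 12.71 mol
n(O2) = 746 / 32.00 = 23.31 mol
For 12.71 mol N2, stoichiometry requires (1/1) × 12.71 = 12.71 mol O2; 23.31 mol is available, so N2 is limiting.
n(NO) = (2/1) × 12.71 = 25.42 mol
V(NO) = nRT/P = 25.42 × 62.36 × 1059.15 / 1890 = 888.3 L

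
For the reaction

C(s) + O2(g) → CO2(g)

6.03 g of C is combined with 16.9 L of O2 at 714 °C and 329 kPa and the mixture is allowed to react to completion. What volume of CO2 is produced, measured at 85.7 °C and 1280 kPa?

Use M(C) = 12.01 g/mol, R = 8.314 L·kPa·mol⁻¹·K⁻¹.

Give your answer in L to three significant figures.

1.17 L

n(C) = 6.03 / 12.01 = 0.5021 mol
n(O2) = PV/RT = (329 × 16.9) / (8.314 × 987.15) = 0.6775 mol
For 0.5021 mol C, stoichiometry requires (1/1) × 0.5021 = 0.5021 mol O2; 0.6775 mol is available, so C is limiting.
n(CO2) = (1/1) × 0.5021 = 0.5021 mol
V(CO2) = nRT/P = 0.5021 × 8.314 × 358.85 / 1280 = 1.170 L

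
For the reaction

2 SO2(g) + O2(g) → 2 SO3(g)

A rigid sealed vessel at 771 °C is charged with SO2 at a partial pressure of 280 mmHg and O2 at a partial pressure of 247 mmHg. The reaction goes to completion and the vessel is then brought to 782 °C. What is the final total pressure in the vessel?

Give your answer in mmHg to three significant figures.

At constant V, partial pressures at 771 °C are proportional to moles, so apply stoichiometry directly to pressures.
P(O2) required for 280 mmHg of SO2 = (1/2) × 280 = 140.0 mmHg; available 247 mmHg, so SO2 is limiting.
P(O2) remaining = 247 − (1/2) × 280 = 107.0 mmHg
P(gaseous products) = (2)/2 × 280 = 280.0 mmHg
P_total at 771 °C = 107.0 + 280.0 = 387.0 mmHg
Scaling to 782 °C: P = 387.0 × 1055.15/1044.15 = 391.1 mmHg

391 mmHg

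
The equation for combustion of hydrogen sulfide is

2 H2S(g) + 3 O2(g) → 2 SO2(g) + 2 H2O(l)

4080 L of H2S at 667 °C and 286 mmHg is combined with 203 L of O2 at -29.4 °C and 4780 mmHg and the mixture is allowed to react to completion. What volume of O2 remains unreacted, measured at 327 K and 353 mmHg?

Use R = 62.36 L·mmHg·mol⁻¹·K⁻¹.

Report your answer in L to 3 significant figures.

1960 L

n(H2S) = PV/RT = (286 × 4080) / (62.36 × 940.15) = 19.90 mol
n(O2) = PV/RT = (4780 × 203) / (62.36 × 243.75) = 63.84 mol
For 19.90 mol H2S, stoichiometry requires (3/2) × 19.90 = 29.85 mol O2; 63.84 mol is available, so H2S is limiting.
n(O2) consumed = (3/2) × 19.90 = 29.85 mol; remaining = 63.84 − 29.85 = 33.99 mol
V(O2) = nRT/P = 33.99 × 62.36 × 327 / 353 = 1963 L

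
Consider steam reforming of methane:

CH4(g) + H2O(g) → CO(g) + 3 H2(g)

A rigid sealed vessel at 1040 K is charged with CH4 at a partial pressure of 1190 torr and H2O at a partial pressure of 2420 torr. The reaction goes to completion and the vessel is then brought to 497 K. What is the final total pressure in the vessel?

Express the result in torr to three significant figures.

2860 torr

At constant V, partial pressures at 1040 K are proportional to moles, so apply stoichiometry directly to pressures.
P(H2O) required for 1190 torr of CH4 = (1/1) × 1190 = 1190 torr; available 2420 torr, so CH4 is limiting.
P(H2O) remaining = 2420 − (1/1) × 1190 = 1230 torr
P(gaseous products) = (1+3)/1 × 1190 = 4760 torr
P_total at 1040 K = 1230 + 4760 = 5990 torr
Scaling to 497 K: P = 5990 × 497/1040 = 2863 torr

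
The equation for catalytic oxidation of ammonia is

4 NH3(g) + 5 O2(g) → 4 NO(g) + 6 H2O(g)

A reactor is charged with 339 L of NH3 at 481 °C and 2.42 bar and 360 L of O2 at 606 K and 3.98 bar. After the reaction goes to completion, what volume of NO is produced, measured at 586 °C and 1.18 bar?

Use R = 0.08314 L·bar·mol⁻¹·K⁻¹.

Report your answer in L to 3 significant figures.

n(NH3) = PV/RT = (2.42 × 339) / (0.08314 × 754.15) = 13.08 mol
n(O2) = PV/RT = (3.98 × 360) / (0.08314 × 606) = 28.44 mol
For 13.08 mol NH3, stoichiometry requires (5/4) × 13.08 = 16.35 mol O2; 28.44 mol is available, so NH3 is limiting.
n(NO) = (4/4) × 13.08 = 13.08 mol
V(NO) = nRT/P = 13.08 × 0.08314 × 859.15 / 1.18 = 791.8 L

792 L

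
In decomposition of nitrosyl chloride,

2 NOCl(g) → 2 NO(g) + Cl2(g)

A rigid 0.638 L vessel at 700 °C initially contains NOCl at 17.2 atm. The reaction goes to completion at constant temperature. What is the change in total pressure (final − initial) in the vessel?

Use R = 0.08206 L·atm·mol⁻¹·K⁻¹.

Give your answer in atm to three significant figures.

At constant T and V, P ∝ n(gas): 2 mol gas → 3 mol gas.
P_final = (3/2) × 17.2 = 25.80 atm; ΔP = 25.80 − 17.2 = 8.600 atm

8.60 atm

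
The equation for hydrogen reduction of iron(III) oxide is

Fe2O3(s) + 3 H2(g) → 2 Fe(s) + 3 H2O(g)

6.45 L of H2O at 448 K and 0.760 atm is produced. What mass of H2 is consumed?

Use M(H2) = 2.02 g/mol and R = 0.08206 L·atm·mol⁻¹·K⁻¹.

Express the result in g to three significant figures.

0.269 g

n(H2O) = PV/RT = (0.760 × 6.45) / (0.08206 × 448) = 0.1333 mol
n(H2) = (3/3) × 0.1333 = 0.1333 mol
m(H2) = 0.1333 × 2.02 = 0.2693 g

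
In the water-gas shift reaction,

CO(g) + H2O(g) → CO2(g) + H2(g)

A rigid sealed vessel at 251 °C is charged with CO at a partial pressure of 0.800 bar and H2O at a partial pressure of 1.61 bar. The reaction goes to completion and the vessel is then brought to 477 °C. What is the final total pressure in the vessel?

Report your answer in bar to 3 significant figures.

At constant V, partial pressures at 251 °C are proportional to moles, so apply stoichiometry directly to pressures.
P(H2O) required for 0.800 bar of CO = (1/1) × 0.800 = 0.8000 bar; available 1.61 bar, so CO is limiting.
P(H2O) remaining = 1.61 − (1/1) × 0.800 = 0.8100 bar
P(gaseous products) = (1+1)/1 × 0.800 = 1.600 bar
P_total at 251 °C = 0.8100 + 1.600 = 2.410 bar
Scaling to 477 °C: P = 2.410 × 750.15/524.15 = 3.449 bar

3.45 bar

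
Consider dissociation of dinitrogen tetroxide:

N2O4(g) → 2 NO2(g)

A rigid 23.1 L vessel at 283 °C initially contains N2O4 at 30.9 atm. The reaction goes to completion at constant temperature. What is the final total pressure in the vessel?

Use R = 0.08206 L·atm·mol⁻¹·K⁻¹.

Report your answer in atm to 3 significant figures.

61.8 atm

Rigid vessel, constant T ⇒ P scales with total gas moles (1 → 2).
P_final = (2/1) × 30.9 = 61.80 atm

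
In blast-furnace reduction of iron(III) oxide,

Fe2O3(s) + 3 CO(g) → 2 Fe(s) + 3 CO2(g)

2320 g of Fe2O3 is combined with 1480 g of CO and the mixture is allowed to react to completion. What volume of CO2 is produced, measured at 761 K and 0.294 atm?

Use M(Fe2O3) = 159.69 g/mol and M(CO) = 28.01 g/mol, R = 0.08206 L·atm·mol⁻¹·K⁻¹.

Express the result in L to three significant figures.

n(Fe2O3) = 2320 / 159.69 = 14.53 mol
n(CO) = 1480 / 28.01 = 52.84 mol
For 14.53 mol Fe2O3, stoichiometry requires (3/1) × 14.53 = 43.59 mol CO; 52.84 mol is available, so Fe2O3 is limiting.
n(CO2) = (3/1) × 14.53 = 43.59 mol
V(CO2) = nRT/P = 43.59 × 0.08206 × 761 / 0.294 = 9259 L

9260 L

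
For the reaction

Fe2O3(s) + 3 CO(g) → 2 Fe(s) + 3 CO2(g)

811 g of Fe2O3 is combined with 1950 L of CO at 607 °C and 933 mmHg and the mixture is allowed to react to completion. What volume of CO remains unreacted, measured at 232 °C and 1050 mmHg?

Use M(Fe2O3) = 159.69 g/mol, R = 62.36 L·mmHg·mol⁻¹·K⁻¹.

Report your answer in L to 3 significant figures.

n(Fe2O3) = 811 / 159.69 = 5.079 mol
n(CO) = PV/RT = (933 × 1950) / (62.36 × 880.15) = 33.15 mol
For 5.079 mol Fe2O3, stoichiometry requires (3/1) × 5.079 = 15.24 mol CO; 33.15 mol is available, so Fe2O3 is limiting.
n(CO) consumed = (3/1) × 5.079 = 15.24 mol; remaining = 33.15 − 15.24 = 17.91 mol
V(CO) = nRT/P = 17.91 × 62.36 × 505.15 / 1050 = 537.3 L

537 L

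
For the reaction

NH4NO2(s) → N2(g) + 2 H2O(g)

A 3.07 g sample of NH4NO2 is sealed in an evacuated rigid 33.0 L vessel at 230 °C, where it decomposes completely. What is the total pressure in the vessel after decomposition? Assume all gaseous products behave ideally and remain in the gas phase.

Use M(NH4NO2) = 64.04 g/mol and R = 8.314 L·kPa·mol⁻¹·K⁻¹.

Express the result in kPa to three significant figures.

18.2 kPa

n(NH4NO2) = 3.07 / 64.04 = 0.04794 mol
n(gas produced) = (3/1) × 0.04794 = 0.1438 mol
P = nRT/V = 0.1438 × 8.314 × 503.15 / 33.0 = 18.23 kPa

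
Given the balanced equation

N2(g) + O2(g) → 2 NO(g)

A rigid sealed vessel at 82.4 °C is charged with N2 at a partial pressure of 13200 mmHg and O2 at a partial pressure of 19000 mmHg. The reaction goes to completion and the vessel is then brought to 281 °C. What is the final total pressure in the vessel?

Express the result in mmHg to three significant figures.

50200 mmHg

Because the vessel is rigid and T is held at 82.4 °C, work the stoichiometry in partial pressures (P_i = n_iRT/V).
P(O2) required for 13200 mmHg of N2 = (1/1) × 13200 = 13200 mmHg; available 19000 mmHg, so N2 is limiting.
P(O2) remaining = 19000 − (1/1) × 13200 = 5800 mmHg
P(gaseous products) = (2)/1 × 13200 = 26400 mmHg
P_total at 82.4 °C = 5800 + 26400 = 32200 mmHg
Scaling to 281 °C: P = 32200 × 554.15/355.55 = 50190 mmHg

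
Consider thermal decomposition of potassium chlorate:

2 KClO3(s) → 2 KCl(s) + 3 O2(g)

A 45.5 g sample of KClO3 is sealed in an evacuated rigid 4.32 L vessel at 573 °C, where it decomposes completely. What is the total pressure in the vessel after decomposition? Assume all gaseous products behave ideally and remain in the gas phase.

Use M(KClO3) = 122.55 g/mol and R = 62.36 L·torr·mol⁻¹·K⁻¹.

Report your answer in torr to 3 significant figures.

n(KClO3) = 45.5 / 122.55 = 0.3713 mol
n(gas produced) = (3/2) × 0.3713 = 0.5570 mol
P = nRT/V = 0.5570 × 62.36 × 846.15 / 4.32 = 6803 torr

6800 torr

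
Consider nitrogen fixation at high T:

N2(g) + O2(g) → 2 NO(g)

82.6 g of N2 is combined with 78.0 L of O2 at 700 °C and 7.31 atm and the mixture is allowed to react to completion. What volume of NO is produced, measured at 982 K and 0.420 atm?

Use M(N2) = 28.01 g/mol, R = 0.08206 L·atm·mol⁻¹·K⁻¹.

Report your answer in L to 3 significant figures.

n(N2) = 82.6 / 28.01 = 2.949 mol
n(O2) = PV/RT = (7.31 × 78.0) / (0.08206 × 973.15) = 7.140 mol
For 2.949 mol N2, stoichiometry requires (1/1) × 2.949 = 2.949 mol O2; 7.140 mol is available, so N2 is limiting.
n(NO) = (2/1) × 2.949 = 5.898 mol
V(NO) = nRT/P = 5.898 × 0.08206 × 982 / 0.420 = 1132 L

1130 L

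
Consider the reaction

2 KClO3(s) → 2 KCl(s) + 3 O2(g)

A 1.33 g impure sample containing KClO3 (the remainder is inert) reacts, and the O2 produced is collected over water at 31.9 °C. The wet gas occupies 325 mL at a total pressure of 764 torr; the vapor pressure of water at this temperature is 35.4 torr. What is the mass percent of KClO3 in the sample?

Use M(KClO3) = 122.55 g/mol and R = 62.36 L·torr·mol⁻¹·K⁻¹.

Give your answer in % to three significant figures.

P(O2) = 764 − 35.4 = 728.6 torr
n(O2) = PV/RT = (728.6 × 0.3250) / (62.36 × 305.05) = 0.01245 mol
n(KClO3) = (2/3) × 0.01245 = 0.008300 mol
m(KClO3) = 0.008300 × 122.55 = 1.017 g
%KClO3 = 1.017 / 1.33 × 100 = 76.47%

76.5 %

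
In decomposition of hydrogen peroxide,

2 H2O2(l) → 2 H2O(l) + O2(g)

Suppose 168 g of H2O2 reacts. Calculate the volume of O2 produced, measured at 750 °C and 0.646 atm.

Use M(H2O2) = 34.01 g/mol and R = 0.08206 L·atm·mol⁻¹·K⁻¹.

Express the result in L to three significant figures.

321 L

n(H2O2) = 168.0 / 34.01 = 4.940 mol
n(O2) = (1/2) × 4.940 = 2.470 mol
V = nRT/P = 2.470 × 0.08206 × 1023.15 / 0.646 = 321.0 L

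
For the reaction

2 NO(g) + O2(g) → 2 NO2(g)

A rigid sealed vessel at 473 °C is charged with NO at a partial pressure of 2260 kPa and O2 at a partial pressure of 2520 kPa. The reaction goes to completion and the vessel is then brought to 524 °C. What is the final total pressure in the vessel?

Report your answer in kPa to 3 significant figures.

3900 kPa

At constant V, partial pressures at 473 °C are proportional to moles, so apply stoichiometry directly to pressures.
P(O2) required for 2260 kPa of NO = (1/2) × 2260 = 1130 kPa; available 2520 kPa, so NO is limiting.
P(O2) remaining = 2520 − (1/2) × 2260 = 1390 kPa
P(gaseous products) = (2)/2 × 2260 = 2260 kPa
P_total at 473 °C = 1390 + 2260 = 3650 kPa
Scaling to 524 °C: P = 3650 × 797.15/746.15 = 3899 kPa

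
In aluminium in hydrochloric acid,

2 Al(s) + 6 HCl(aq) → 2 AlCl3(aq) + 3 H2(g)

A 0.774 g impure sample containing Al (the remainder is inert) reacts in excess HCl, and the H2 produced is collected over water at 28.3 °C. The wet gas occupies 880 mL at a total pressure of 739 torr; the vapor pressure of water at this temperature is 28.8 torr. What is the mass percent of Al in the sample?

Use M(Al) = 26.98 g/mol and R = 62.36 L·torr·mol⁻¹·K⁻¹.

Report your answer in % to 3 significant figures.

P(H2) = 739 − 28.8 = 710.2 torr
n(H2) = PV/RT = (710.2 × 0.8800) / (62.36 × 301.45) = 0.03325 mol
n(Al) = (2/3) × 0.03325 = 0.02217 mol
m(Al) = 0.02217 × 26.98 = 0.5981 g
%Al = 0.5981 / 0.774 × 100 = 77.27%

77.3 %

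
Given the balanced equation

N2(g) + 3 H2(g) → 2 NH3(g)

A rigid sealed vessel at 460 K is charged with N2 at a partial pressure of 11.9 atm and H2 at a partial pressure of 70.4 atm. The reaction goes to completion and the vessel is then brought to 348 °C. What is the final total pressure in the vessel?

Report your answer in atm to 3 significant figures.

Because the vessel is rigid and T is held at 460 K, work the stoichiometry in partial pressures (P_i = n_iRT/V).
P(H2) required for 11.9 atm of N2 = (3/1) × 11.9 = 35.70 atm; available 70.4 atm, so N2 is limiting.
P(H2) remaining = 70.4 − (3/1) × 11.9 = 34.70 atm
P(gaseous products) = (2)/1 × 11.9 = 23.80 atm
P_total at 460 K = 34.70 + 23.80 = 58.50 atm
Scaling to 348 °C: P = 58.50 × 621.15/460 = 78.99 atm

79.0 atm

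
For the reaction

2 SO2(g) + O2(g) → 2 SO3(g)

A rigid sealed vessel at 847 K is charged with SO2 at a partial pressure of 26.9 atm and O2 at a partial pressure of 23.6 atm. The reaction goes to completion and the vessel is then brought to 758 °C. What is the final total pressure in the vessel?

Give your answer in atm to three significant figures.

With V and T fixed, P_i ∝ n_i, so the mole ratios apply directly to partial pressures at 847 K.
P(O2) required for 26.9 atm of SO2 = (1/2) × 26.9 = 13.45 atm; available 23.6 atm, so SO2 is limiting.
P(O2) remaining = 23.6 − (1/2) × 26.9 = 10.15 atm
P(gaseous products) = (2)/2 × 26.9 = 26.90 atm
P_total at 847 K = 10.15 + 26.90 = 37.05 atm
Scaling to 758 °C: P = 37.05 × 1031.15/847 = 45.11 atm

45.1 atm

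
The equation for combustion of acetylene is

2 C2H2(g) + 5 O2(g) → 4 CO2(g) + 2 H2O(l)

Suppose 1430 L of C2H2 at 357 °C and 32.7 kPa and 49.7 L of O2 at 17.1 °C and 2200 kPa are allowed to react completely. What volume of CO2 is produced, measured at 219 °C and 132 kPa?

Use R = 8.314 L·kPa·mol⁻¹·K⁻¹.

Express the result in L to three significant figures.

553 L

n(C2H2) = PV/RT = (32.7 × 1430) / (8.314 × 630.15) = 8.925 mol
n(O2) = PV/RT = (2200 × 49.7) / (8.314 × 290.25) = 45.31 mol
For 8.925 mol C2H2, stoichiometry requires (5/2) × 8.925 = 22.31 mol O2; 45.31 mol is available, so C2H2 is limiting.
n(CO2) = (4/2) × 8.925 = 17.85 mol
V(CO2) = nRT/P = 17.85 × 8.314 × 492.15 / 132 = 553.3 L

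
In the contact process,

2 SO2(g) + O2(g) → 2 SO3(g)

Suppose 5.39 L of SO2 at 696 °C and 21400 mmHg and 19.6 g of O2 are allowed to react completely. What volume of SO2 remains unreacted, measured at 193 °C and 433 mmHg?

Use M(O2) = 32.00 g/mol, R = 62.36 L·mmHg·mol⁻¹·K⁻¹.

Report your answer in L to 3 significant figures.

45.9 L

n(SO2) = PV/RT = (21400 × 5.39) / (62.36 × 969.15) = 1.909 mol
n(O2) = 19.6 / 32.00 = 0.6125 mol
For 1.909 mol SO2, stoichiometry requires (1/2) × 1.909 = 0.9545 mol O2; 0.6125 mol is available, so O2 is limiting.
n(SO2) consumed = (2/1) × 0.6125 = 1.225 mol; remaining = 1.909 − 1.225 = 0.6840 mol
V(SO2) = nRT/P = 0.6840 × 62.36 × 466.15 / 433 = 45.92 L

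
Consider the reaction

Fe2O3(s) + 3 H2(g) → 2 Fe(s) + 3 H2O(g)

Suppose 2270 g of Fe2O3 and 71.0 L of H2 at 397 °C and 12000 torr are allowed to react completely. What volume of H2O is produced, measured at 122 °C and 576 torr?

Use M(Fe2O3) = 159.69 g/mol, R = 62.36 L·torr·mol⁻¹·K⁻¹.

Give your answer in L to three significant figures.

n(Fe2O3) = 2270 / 159.69 = 14.22 mol
n(H2) = PV/RT = (12000 × 71.0) / (62.36 × 670.15) = 20.39 mol
For 14.22 mol Fe2O3, stoichiometry requires (3/1) × 14.22 = 42.66 mol H2; 20.39 mol is available, so H2 is limiting.
n(H2O) = (3/3) × 20.39 = 20.39 mol
V(H2O) = nRT/P = 20.39 × 62.36 × 395.15 / 576 = 872.3 L

872 L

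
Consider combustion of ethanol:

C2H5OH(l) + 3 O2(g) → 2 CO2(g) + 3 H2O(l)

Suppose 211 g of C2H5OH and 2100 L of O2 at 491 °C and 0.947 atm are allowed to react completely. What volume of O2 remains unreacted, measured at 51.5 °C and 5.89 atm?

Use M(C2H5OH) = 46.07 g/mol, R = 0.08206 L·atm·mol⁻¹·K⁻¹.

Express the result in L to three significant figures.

n(C2H5OH) = 211 / 46.07 = 4.580 mol
n(O2) = PV/RT = (0.947 × 2100) / (0.08206 × 764.15) = 31.71 mol
For 4.580 mol C2H5OH, stoichiometry requires (3/1) × 4.580 = 13.74 mol O2; 31.71 mol is available, so C2H5OH is limiting.
n(O2) consumed = (3/1) × 4.580 = 13.74 mol; remaining = 31.71 − 13.74 = 17.97 mol
V(O2) = nRT/P = 17.97 × 0.08206 × 324.65 / 5.89 = 81.28 L

81.3 L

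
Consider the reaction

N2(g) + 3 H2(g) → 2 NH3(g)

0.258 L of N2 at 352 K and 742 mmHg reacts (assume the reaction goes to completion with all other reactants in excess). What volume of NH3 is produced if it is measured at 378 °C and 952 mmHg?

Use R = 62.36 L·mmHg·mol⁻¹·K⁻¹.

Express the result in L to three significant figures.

0.744 L

n(N2) = PV/RT = (742 × 0.258) / (62.36 × 352) = 0.008721 mol
n(NH3) = (2/1) × 0.008721 = 0.01744 mol
V = nRT/P = 0.01744 × 62.36 × 651.15 / 952 = 0.7439 L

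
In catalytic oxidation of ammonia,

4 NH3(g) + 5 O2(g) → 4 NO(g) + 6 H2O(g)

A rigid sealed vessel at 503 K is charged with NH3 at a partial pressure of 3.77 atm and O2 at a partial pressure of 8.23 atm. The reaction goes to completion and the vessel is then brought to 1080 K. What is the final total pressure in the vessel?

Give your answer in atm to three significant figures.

Because the vessel is rigid and T is held at 503 K, work the stoichiometry in partial pressures (P_i = n_iRT/V).
P(O2) required for 3.77 atm of NH3 = (5/4) × 3.77 = 4.713 atm; available 8.23 atm, so NH3 is limiting.
P(O2) remaining = 8.23 − (5/4) × 3.77 = 3.518 atm
P(gaseous products) = (4+6)/4 × 3.77 = 9.425 atm
P_total at 503 K = 3.518 + 9.425 = 12.94 atm
Scaling to 1080 K: P = 12.94 × 1080/503 = 27.78 atm

27.8 atm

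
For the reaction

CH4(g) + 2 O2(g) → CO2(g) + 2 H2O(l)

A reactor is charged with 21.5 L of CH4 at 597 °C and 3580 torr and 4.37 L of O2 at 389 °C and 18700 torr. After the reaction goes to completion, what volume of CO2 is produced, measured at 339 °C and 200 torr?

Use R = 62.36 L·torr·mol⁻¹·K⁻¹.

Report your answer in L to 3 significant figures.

189 L

n(CH4) = PV/RT = (3580 × 21.5) / (62.36 × 870.15) = 1.418 mol
n(O2) = PV/RT = (18700 × 4.37) / (62.36 × 662.15) = 1.979 mol
For 1.418 mol CH4, stoichiometry requires (2/1) × 1.418 = 2.836 mol O2; 1.979 mol is available, so O2 is limiting.
n(CO2) = (1/2) × 1.979 = 0.9895 mol
V(CO2) = nRT/P = 0.9895 × 62.36 × 612.15 / 200 = 188.9 L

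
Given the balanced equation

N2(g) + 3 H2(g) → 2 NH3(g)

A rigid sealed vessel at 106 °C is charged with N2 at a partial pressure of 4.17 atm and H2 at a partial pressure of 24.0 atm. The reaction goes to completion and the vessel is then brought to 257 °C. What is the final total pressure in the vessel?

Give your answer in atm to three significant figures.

27.7 atm

With V and T fixed, P_i ∝ n_i, so the mole ratios apply directly to partial pressures at 106 °C.
P(H2) required for 4.17 atm of N2 = (3/1) × 4.17 = 12.51 atm; available 24.0 atm, so N2 is limiting.
P(H2) remaining = 24.0 − (3/1) × 4.17 = 11.49 atm
P(gaseous products) = (2)/1 × 4.17 = 8.340 atm
P_total at 106 °C = 11.49 + 8.340 = 19.83 atm
Scaling to 257 °C: P = 19.83 × 530.15/379.15 = 27.73 atm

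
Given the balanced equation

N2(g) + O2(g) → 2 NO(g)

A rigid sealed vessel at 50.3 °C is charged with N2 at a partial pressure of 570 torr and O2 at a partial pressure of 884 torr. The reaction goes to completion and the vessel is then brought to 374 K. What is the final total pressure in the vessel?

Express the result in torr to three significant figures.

With V and T fixed, P_i ∝ n_i, so the mole ratios apply directly to partial pressures at 50.3 °C.
P(O2) required for 570 torr of N2 = (1/1) × 570 = 570.0 torr; available 884 torr, so N2 is limiting.
P(O2) remaining = 884 − (1/1) × 570 = 314.0 torr
P(gaseous products) = (2)/1 × 570 = 1140 torr
P_total at 50.3 °C = 314.0 + 1140 = 1454 torr
Scaling to 374 K: P = 1454 × 374/323.45 = 1681 torr

1680 torr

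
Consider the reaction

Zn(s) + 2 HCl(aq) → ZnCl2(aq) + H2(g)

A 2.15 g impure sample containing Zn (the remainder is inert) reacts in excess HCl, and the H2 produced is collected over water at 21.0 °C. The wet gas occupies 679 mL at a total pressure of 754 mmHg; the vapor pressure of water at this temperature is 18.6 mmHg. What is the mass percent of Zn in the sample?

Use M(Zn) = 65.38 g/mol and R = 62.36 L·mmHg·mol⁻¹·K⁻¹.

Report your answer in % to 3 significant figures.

82.8 %

P(H2) = 754 − 18.6 = 735.4 mmHg
n(H2) = PV/RT = (735.4 × 0.6790) / (62.36 × 294.15) = 0.02722 mol
n(Zn) = (1/1) × 0.02722 = 0.02722 mol
m(Zn) = 0.02722 × 65.38 = 1.780 g
%Zn = 1.780 / 2.15 × 100 = 82.79%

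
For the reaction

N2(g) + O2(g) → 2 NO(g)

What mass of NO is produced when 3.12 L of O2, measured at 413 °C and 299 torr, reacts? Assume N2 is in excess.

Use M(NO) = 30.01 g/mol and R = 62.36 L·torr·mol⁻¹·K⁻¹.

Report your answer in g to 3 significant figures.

1.31 g

n(O2) = PV/RT = (299 × 3.12) / (62.36 × 686.15) = 0.02180 mol
n(NO) = (2/1) × 0.02180 = 0.04360 mol
m(NO) = 0.04360 × 30.01 = 1.308 g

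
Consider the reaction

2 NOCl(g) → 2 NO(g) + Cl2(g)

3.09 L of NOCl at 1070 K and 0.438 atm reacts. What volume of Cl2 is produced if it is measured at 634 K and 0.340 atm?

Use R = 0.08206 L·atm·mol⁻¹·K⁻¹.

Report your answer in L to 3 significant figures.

1.18 L

n(NOCl) = PV/RT = (0.438 × 3.09) / (0.08206 × 1070) = 0.01541 mol
n(Cl2) = (1/2) × 0.01541 = 0.007705 mol
V = nRT/P = 0.007705 × 0.08206 × 634 / 0.340 = 1.179 L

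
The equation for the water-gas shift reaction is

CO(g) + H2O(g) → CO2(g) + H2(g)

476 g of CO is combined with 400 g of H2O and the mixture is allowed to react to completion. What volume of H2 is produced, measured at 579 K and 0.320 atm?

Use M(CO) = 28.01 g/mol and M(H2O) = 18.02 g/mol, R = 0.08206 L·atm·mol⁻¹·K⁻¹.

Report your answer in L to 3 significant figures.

n(CO) = 476 / 28.01 = 16.99 mol
n(H2O) = 400 / 18.02 = 22.20 mol
For 16.99 mol CO, stoichiometry requires (1/1) × 16.99 = 16.99 mol H2O; 22.20 mol is available, so CO is limiting.
n(H2) = (1/1) × 16.99 = 16.99 mol
V(H2) = nRT/P = 16.99 × 0.08206 × 579 / 0.320 = 2523 L

2520 L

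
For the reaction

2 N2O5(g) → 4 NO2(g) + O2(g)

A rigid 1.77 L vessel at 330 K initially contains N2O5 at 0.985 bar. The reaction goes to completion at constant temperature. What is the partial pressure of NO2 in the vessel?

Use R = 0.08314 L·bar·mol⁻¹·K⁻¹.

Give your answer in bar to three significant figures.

1.97 bar

n(N2O5)₀ = PV/RT = (0.985 × 1.77) / (0.08314 × 330) = 0.06355 mol
n(NO2) = (4/2) × 0.06355 = 0.1271 mol
P(NO2) = nRT/V = 0.1271 × 0.08314 × 330 / 1.77 = 1.970 bar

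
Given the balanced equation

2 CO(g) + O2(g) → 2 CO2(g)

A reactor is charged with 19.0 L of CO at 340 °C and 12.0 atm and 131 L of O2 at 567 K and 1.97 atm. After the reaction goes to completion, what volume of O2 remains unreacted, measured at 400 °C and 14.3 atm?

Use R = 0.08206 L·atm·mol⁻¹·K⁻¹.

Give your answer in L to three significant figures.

12.7 L

n(CO) = PV/RT = (12.0 × 19.0) / (0.08206 × 613.15) = 4.531 mol
n(O2) = PV/RT = (1.97 × 131) / (0.08206 × 567) = 5.547 mol
For 4.531 mol CO, stoichiometry requires (1/2) × 4.531 = 2.265 mol O2; 5.547 mol is available, so CO is limiting.
n(O2) consumed = (1/2) × 4.531 = 2.265 mol; remaining = 5.547 − 2.265 = 3.282 mol
V(O2) = nRT/P = 3.282 × 0.08206 × 673.15 / 14.3 = 12.68 L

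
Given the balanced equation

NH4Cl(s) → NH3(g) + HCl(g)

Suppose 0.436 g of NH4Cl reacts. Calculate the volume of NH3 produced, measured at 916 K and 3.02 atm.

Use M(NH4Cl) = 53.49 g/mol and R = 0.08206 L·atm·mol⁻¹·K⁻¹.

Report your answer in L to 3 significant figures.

n(NH4Cl) = 0.4360 / 53.49 = 0.008151 mol
n(NH3) = (1/1) × 0.008151 = 0.008151 mol
V = nRT/P = 0.008151 × 0.08206 × 916 / 3.02 = 0.2029 L

0.203 L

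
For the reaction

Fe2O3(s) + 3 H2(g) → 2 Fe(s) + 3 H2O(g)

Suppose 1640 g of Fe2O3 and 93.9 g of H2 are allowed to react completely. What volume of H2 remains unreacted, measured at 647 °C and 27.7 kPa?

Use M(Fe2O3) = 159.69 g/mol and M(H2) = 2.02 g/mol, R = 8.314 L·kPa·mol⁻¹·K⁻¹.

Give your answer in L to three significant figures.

n(Fe2O3) = 1640 / 159.69 = 10.27 mol
n(H2) = 93.9 / 2.02 = 46.49 mol
For 10.27 mol Fe2O3, stoichiometry requires (3/1) × 10.27 = 30.81 mol H2; 46.49 mol is available, so Fe2O3 is limiting.
n(H2) consumed = (3/1) × 10.27 = 30.81 mol; remaining = 46.49 − 30.81 = 15.68 mol
V(H2) = nRT/P = 15.68 × 8.314 × 920.15 / 27.7 = 4330 L

4330 L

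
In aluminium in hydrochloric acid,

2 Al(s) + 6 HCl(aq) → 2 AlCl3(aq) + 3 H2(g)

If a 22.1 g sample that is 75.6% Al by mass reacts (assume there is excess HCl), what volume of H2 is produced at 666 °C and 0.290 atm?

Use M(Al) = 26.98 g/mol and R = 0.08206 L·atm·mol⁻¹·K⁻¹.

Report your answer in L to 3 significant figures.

247 L

mass of Al = 22.1 × 75.6/100 = 16.71 g
n(Al) = 16.71 / 26.98 = 0.6193 mol
n(H2) = (3/2) × 0.6193 = 0.9289 mol
V = nRT/P = 0.9289 × 0.08206 × 939.15 / 0.290 = 246.9 L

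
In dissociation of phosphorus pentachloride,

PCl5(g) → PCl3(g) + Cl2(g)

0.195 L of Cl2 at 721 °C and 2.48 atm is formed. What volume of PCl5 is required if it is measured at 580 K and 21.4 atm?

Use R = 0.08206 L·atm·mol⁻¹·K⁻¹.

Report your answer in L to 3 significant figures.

n(Cl2) = PV/RT = (2.48 × 0.195) / (0.08206 × 994.15) = 0.005928 mol
n(PCl5) = (1/1) × 0.005928 = 0.005928 mol
V = nRT/P = 0.005928 × 0.08206 × 580 / 21.4 = 0.01318 L

0.0132 L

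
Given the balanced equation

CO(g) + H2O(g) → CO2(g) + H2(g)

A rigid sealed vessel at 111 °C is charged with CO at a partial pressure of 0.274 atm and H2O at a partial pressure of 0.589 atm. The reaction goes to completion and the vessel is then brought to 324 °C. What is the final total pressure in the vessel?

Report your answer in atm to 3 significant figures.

1.34 atm

With V and T fixed, P_i ∝ n_i, so the mole ratios apply directly to partial pressures at 111 °C.
P(H2O) required for 0.274 atm of CO = (1/1) × 0.274 = 0.2740 atm; available 0.589 atm, so CO is limiting.
P(H2O) remaining = 0.589 − (1/1) × 0.274 = 0.3150 atm
P(gaseous products) = (1+1)/1 × 0.274 = 0.5480 atm
P_total at 111 °C = 0.3150 + 0.5480 = 0.8630 atm
Scaling to 324 °C: P = 0.8630 × 597.15/384.15 = 1.342 atm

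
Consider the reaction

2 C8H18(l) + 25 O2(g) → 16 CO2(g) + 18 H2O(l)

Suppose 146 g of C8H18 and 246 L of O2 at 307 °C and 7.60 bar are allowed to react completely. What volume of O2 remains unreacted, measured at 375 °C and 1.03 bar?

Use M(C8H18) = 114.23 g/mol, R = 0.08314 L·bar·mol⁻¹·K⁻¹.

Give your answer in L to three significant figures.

1190 L

n(C8H18) = 146 / 114.23 = 1.278 mol
n(O2) = PV/RT = (7.60 × 246) / (0.08314 × 580.15) = 38.76 mol
For 1.278 mol C8H18, stoichiometry requires (25/2) × 1.278 = 15.97 mol O2; 38.76 mol is available, so C8H18 is limiting.
n(O2) consumed = (25/2) × 1.278 = 15.97 mol; remaining = 38.76 − 15.97 = 22.79 mol
V(O2) = nRT/P = 22.79 × 0.08314 × 648.15 / 1.03 = 1192 L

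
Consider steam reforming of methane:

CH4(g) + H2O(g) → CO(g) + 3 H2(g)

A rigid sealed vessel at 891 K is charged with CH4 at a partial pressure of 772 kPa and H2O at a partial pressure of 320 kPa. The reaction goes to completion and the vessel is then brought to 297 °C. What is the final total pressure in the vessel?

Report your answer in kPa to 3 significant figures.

1110 kPa

With V and T fixed, P_i ∝ n_i, so the mole ratios apply directly to partial pressures at 891 K.
P(H2O) required for 772 kPa of CH4 = (1/1) × 772 = 772.0 kPa; available 320 kPa, so H2O is limiting.
P(CH4) remaining = 772 − (1/1) × 320 = 452.0 kPa
P(gaseous products) = (1+3)/1 × 320 = 1280 kPa
P_total at 891 K = 452.0 + 1280 = 1732 kPa
Scaling to 297 °C: P = 1732 × 570.15/891 = 1108 kPa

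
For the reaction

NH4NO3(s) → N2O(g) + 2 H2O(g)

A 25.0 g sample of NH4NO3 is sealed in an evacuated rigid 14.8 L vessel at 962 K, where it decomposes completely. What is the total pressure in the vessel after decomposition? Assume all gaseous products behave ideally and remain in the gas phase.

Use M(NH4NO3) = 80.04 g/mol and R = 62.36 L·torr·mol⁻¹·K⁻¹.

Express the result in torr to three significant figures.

n(NH4NO3) = 25.0 / 80.04 = 0.3123 mol
n(gas produced) = (3/1) × 0.3123 = 0.9369 mol
P = nRT/V = 0.9369 × 62.36 × 962 / 14.8 = 3798 torr

3800 torr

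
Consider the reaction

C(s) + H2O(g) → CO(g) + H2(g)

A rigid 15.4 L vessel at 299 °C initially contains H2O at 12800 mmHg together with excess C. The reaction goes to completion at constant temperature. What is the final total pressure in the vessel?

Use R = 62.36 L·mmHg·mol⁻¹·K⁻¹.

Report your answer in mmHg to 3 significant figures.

25600 mmHg

Rigid vessel, constant T ⇒ P scales with total gas moles (1 → 2).
P_final = (2/1) × 12800 = 25600 mmHg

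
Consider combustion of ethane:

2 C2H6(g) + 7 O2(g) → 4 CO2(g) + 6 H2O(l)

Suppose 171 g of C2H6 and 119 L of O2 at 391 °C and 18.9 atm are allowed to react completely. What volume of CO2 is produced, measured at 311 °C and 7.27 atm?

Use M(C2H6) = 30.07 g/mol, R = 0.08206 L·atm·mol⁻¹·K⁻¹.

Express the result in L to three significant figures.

75.0 L

n(C2H6) = 171 / 30.07 = 5.687 mol
n(O2) = PV/RT = (18.9 × 119) / (0.08206 × 664.15) = 41.27 mol
For 5.687 mol C2H6, stoichiometry requires (7/2) × 5.687 = 19.90 mol O2; 41.27 mol is available, so C2H6 is limiting.
n(CO2) = (4/2) × 5.687 = 11.37 mol
V(CO2) = nRT/P = 11.37 × 0.08206 × 584.15 / 7.27 = 74.97 L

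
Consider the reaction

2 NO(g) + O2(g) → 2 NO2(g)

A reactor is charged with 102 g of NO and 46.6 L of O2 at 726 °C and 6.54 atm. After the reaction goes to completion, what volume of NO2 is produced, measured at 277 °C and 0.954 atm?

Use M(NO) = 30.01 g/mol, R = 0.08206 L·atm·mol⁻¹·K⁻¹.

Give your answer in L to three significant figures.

n(NO) = 102 / 30.01 = 3.399 mol
n(O2) = PV/RT = (6.54 × 46.6) / (0.08206 × 999.15) = 3.717 mol
For 3.399 mol NO, stoichiometry requires (1/2) × 3.399 = 1.700 mol O2; 3.717 mol is available, so NO is limiting.
n(NO2) = (2/2) × 3.399 = 3.399 mol
V(NO2) = nRT/P = 3.399 × 0.08206 × 550.15 / 0.954 = 160.8 L

161 L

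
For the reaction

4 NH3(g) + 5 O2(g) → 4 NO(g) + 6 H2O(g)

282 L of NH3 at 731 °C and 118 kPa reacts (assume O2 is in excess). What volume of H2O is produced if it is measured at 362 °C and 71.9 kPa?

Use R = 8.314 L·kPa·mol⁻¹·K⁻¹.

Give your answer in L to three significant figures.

439 L

n(NH3) = PV/RT = (118 × 282) / (8.314 × 1004.15) = 3.986 mol
n(H2O) = (6/4) × 3.986 = 5.979 mol
V = nRT/P = 5.979 × 8.314 × 635.15 / 71.9 = 439.1 L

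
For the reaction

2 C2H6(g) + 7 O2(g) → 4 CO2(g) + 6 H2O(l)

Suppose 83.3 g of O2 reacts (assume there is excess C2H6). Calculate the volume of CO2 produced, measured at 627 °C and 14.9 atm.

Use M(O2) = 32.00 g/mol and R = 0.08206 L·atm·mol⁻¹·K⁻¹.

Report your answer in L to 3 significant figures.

7.37 L

n(O2) = 83.30 / 32.00 = 2.603 mol
n(CO2) = (4/7) × 2.603 = 1.487 mol
V = nRT/P = 1.487 × 0.08206 × 900.15 / 14.9 = 7.372 L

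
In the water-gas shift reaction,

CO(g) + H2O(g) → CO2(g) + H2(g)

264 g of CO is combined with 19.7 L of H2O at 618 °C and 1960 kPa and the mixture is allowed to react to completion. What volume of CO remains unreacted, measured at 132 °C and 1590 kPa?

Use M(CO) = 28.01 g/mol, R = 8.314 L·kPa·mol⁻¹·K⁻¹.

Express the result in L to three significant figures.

n(CO) = 264 / 28.01 = 9.425 mol
n(H2O) = PV/RT = (1960 × 19.7) / (8.314 × 891.15) = 5.211 mol
For 9.425 mol CO, stoichiometry requires (1/1) × 9.425 = 9.425 mol H2O; 5.211 mol is available, so H2O is limiting.
n(CO) consumed = (1/1) × 5.211 = 5.211 mol; remaining = 9.425 − 5.211 = 4.214 mol
V(CO) = nRT/P = 4.214 × 8.314 × 405.15 / 1590 = 8.927 L

8.93 L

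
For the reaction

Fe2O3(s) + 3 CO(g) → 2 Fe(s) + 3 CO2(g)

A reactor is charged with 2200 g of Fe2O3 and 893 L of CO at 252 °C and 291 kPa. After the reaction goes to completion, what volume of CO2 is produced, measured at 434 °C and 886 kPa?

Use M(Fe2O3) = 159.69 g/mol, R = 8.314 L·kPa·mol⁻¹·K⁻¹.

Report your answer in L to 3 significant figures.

n(Fe2O3) = 2200 / 159.69 = 13.78 mol
n(CO) = PV/RT = (291 × 893) / (8.314 × 525.15) = 59.52 mol
For 13.78 mol Fe2O3, stoichiometry requires (3/1) × 13.78 = 41.34 mol CO; 59.52 mol is available, so Fe2O3 is limiting.
n(CO2) = (3/1) × 13.78 = 41.34 mol
V(CO2) = nRT/P = 41.34 × 8.314 × 707.15 / 886 = 274.3 L

274 L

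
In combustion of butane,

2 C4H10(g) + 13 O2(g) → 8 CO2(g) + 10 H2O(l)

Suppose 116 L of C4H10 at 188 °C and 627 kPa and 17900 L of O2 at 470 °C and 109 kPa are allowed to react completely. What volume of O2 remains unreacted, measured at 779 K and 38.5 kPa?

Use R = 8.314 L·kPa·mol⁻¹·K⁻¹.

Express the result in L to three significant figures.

n(C4H10) = PV/RT = (627 × 116) / (8.314 × 461.15) = 18.97 mol
n(O2) = PV/RT = (109 × 17900) / (8.314 × 743.15) = 315.8 mol
For 18.97 mol C4H10, stoichiometry requires (13/2) × 18.97 = 123.3 mol O2; 315.8 mol is available, so C4H10 is limiting.
n(O2) consumed = (13/2) × 18.97 = 123.3 mol; remaining = 315.8 − 123.3 = 192.5 mol
V(O2) = nRT/P = 192.5 × 8.314 × 779 / 38.5 = 32380 L

32400 L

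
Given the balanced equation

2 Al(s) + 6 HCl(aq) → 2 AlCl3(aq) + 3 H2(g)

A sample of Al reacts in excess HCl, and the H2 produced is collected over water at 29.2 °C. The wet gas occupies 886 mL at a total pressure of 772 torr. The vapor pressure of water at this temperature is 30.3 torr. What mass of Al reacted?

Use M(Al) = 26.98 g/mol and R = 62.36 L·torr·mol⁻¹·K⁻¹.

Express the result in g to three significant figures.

0.627 g

P(H2) = 772 − 30.3 = 741.7 torr
n(H2) = PV/RT = (741.7 × 0.8860) / (62.36 × 302.35) = 0.03485 mol
n(Al) = (2/3) × 0.03485 = 0.02323 mol
m(Al) = 0.02323 × 26.98 = 0.6267 g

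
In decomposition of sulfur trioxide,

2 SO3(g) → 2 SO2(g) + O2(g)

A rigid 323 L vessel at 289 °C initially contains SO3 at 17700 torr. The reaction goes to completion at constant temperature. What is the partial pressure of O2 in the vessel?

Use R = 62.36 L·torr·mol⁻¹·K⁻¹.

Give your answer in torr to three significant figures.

n(SO3)₀ = PV/RT = (17700 × 323) / (62.36 × 562.15) = 163.1 mol
n(O2) = (1/2) × 163.1 = 81.55 mol
P(O2) = nRT/V = 81.55 × 62.36 × 562.15 / 323 = 8851 torr

8850 torr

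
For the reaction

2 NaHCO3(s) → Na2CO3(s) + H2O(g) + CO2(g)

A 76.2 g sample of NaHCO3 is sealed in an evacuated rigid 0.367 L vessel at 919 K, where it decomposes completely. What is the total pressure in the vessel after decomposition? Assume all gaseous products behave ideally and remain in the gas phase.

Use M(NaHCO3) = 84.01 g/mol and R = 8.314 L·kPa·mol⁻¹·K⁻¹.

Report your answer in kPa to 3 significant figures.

18900 kPa

n(NaHCO3) = 76.2 / 84.01 = 0.9070 mol
n(gas produced) = (2/2) × 0.9070 = 0.9070 mol
P = nRT/V = 0.9070 × 8.314 × 919 / 0.367 = 18880 kPa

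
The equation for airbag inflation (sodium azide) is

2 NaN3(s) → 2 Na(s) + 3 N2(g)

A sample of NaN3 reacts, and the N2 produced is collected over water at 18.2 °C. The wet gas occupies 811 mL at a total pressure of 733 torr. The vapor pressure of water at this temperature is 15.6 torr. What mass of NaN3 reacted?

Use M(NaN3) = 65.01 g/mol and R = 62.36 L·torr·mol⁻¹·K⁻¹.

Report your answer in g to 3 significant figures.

P(N2) = 733 − 15.6 = 717.4 torr
n(N2) = PV/RT = (717.4 × 0.8110) / (62.36 × 291.35) = 0.03202 mol
n(NaN3) = (2/3) × 0.03202 = 0.02135 mol
m(NaN3) = 0.02135 × 65.01 = 1.388 g

1.39 g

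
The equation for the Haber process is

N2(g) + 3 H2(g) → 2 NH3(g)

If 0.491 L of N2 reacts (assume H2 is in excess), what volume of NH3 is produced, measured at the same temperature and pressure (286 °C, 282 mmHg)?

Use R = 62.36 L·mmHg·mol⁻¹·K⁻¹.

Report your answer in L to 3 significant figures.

At constant T and P, gas volumes are in the mole ratio: V(NH3) = (2/1) × 0.491 = 0.9820 L

0.982 L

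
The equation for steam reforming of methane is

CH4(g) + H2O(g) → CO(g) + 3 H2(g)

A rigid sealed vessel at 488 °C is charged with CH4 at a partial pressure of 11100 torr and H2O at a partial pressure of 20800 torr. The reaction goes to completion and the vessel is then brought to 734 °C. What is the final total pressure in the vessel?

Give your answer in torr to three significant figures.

At constant V, partial pressures at 488 °C are proportional to moles, so apply stoichiometry directly to pressures.
P(H2O) required for 11100 torr of CH4 = (1/1) × 11100 = 11100 torr; available 20800 torr, so CH4 is limiting.
P(H2O) remaining = 20800 − (1/1) × 11100 = 9700 torr
P(gaseous products) = (1+3)/1 × 11100 = 44400 torr
P_total at 488 °C = 9700 + 44400 = 54100 torr
Scaling to 734 °C: P = 54100 × 1007.15/761.15 = 71580 torr

71600 torr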